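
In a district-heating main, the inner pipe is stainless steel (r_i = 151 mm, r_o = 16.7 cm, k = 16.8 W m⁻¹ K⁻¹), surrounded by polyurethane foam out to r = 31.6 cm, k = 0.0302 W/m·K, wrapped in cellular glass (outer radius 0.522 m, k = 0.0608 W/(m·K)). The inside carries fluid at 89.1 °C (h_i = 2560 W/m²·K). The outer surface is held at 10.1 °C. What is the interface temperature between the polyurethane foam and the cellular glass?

T = 32.3 °C

Resistance network (inner→outer):
  R'_conv,in = 1/(2πr h) = 1/(2π·0.151·2560) = 4.117×10^-4 m·K/W
  R'_stainless steel = ln(0.167/0.151)/(2πk) = 0.1007/(2π·16.8) = 9.541×10^-4 m·K/W
  R'_polyurethane foam = ln(0.316/0.167)/(2πk) = 0.6377/(2π·0.0302) = 3.361 m·K/W
  R'_cellular glass = ln(0.522/0.316)/(2πk) = 0.5019/(2π·0.0608) = 1.314 m·K/W
ΣR = 4.117×10^-4 + 9.541×10^-4 + 3.361 + 1.314 = 4.676 m·K/W
Q' = ΔT/ΣR = (89.1 °C − 10.1 °C)/4.676 = 16.89 W/m
From the inner boundary to the polyurethane foam/cellular glass interface, ΣR_partial = 3.362 m·K/W.
T_interface = T_in − Q'·ΣR_partial = 89.1 °C − (16.89)(3.362) = 32.3 °C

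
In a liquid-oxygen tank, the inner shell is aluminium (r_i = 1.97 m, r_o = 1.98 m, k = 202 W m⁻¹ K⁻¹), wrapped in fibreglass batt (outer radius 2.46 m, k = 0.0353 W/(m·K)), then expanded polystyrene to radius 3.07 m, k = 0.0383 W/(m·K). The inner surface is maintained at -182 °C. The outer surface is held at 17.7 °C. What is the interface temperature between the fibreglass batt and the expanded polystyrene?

Resistance network (inner→outer):
  R_aluminium = (1/1.97 − 1/1.98)/(4πk) = 0.002564/(4π·202) = 1.010×10^-6 K/W
  R_fibreglass batt = (1/1.98 − 1/2.46)/(4πk) = 0.09855/(4π·0.0353) = 0.2222 K/W
  R_expanded polystyrene = (1/2.46 − 1/3.07)/(4πk) = 0.08077/(4π·0.0383) = 0.1678 K/W
ΣR = 1.010×10^-6 + 0.2222 + 0.1678 = 0.3900 K/W
Q = ΔT/ΣR = (-182 °C − 17.7 °C)/0.3900 = -512.1 W
From the inner boundary to the fibreglass batt/expanded polystyrene interface, ΣR_partial = 0.2222 K/W.
T_interface = T_in − Q·ΣR_partial = -182 °C − (-512.1)(0.2222) = -68.2 °C

T = -68.2 °C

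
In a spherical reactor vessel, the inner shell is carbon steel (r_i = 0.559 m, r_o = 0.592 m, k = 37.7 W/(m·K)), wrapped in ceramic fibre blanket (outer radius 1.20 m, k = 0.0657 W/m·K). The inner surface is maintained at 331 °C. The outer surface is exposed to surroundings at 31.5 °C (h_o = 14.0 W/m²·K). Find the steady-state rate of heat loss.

Resistance network (inner→outer):
  R_carbon steel = (1/0.559 − 1/0.592)/(4πk) = 0.09972/(4π·37.7) = 2.105×10^-4 K/W
  R_ceramic fibre blanket = (1/0.592 − 1/1.20)/(4πk) = 0.8559/(4π·0.0657) = 1.037 K/W
  R_conv,out = 1/(4πr²h) = 1/(4π·1.20²·14.0) = 0.003947 K/W
ΣR = 2.105×10^-4 + 1.037 + 0.003947 = 1.041 K/W
Q = ΔT/ΣR = (331 °C − 31.5 °C)/1.041 = 288 W

Q = 288 W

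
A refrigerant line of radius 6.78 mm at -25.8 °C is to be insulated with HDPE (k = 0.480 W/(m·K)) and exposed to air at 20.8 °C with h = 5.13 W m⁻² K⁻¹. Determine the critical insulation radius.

For a cylinder, r_cr = k_ins/h = 0.480/5.13 = 0.0936 m = 9.36 cm

r_cr = 9.36 cm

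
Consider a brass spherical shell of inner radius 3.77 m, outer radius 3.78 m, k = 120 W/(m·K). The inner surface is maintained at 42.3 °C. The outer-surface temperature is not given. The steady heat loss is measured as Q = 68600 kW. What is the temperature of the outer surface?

Sum the resistances:
  R_brass = (1/3.77 − 1/3.78)/(4πk) = 7.017×10^-4/(4π·120) = 4.653×10^-7 K/W
ΣR = 4.653×10^-7 K/W
ΔT = Q·ΣR = 6.86×10^7 × 4.653×10^-7 = 31.92 K
Heat flows outward, so T_out = T_in − ΔT = 42.3 − 31.92 = 10.4 °C

T_out = 10.4 °C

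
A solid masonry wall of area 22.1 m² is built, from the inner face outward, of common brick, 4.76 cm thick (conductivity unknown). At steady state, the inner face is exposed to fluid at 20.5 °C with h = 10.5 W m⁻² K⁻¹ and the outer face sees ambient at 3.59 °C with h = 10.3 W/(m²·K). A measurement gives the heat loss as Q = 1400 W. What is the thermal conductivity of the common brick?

ΣR = ΔT/Q = |20.5 − 3.59|/1400 = 0.01208 K/W
Known resistances:
  R_conv,in = 1/(hA) = 1/(10.5·22.1) = 0.004309 K/W
  R_conv,out = 1/(hA) = 1/(10.3·22.1) = 0.004393 K/W
R_common brick = ΣR − ΣR_known = 0.01208 − 0.008702 = 0.003378 K/W
L/(kA) = 0.003378 ⇒ k = 0.0476/(0.003378·22.1) = 0.638 W/m·K

k = 0.638 W/m·K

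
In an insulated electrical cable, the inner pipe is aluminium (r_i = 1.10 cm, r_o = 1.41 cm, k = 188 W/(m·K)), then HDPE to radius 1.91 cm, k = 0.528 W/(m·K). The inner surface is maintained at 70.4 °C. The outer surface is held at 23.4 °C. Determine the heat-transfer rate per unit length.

Treat each layer as a resistance in series:
  R'_aluminium = ln(0.0141/0.0110)/(2πk) = 0.2483/(2π·188) = 2.102×10^-4 m·K/W
  R'_HDPE = ln(0.0191/0.0141)/(2πk) = 0.3035/(2π·0.528) = 0.09149 m·K/W
ΣR = 2.102×10^-4 + 0.09149 = 0.09170 m·K/W
Q' = ΔT/ΣR = (70.4 °C − 23.4 °C)/0.09170 = 513 W/m

Q' = 513 W/m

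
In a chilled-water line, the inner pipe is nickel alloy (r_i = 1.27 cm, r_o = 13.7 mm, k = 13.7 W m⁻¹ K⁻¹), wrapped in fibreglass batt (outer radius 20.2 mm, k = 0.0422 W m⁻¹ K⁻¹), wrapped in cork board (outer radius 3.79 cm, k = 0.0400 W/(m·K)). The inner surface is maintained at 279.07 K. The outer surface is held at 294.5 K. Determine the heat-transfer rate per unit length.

Q' = 3.89 W/m

Series thermal resistances, inner to outer:
  R'_nickel alloy = ln(0.0137/0.0127)/(2πk) = 0.07579/(2π·13.7) = 8.805×10^-4 m·K/W
  R'_fibreglass batt = ln(0.0202/0.0137)/(2πk) = 0.3883/(2π·0.0422) = 1.464 m·K/W
  R'_cork board = ln(0.0379/0.0202)/(2πk) = 0.6293/(2π·0.0400) = 2.504 m·K/W
ΣR = 8.805×10^-4 + 1.464 + 2.504 = 3.969 m·K/W
Q' = ΔT/ΣR = (279.07 K − 294.5 K)/3.969 = -3.89 W/m
(Negative Q' ⇒ heat flows inward; heat gain = 3.89 W/m.)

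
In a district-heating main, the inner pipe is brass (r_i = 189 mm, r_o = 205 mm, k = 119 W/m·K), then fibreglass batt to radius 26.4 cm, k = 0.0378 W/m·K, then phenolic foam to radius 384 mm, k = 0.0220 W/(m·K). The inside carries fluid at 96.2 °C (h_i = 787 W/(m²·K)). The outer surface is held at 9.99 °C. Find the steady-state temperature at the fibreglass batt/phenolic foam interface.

Resistance network (inner→outer):
  R'_conv,in = 1/(2πr h) = 1/(2π·0.189·787) = 0.001070 m·K/W
  R'_brass = ln(0.205/0.189)/(2πk) = 0.08126/(2π·119) = 1.087×10^-4 m·K/W
  R'_fibreglass batt = ln(0.264/0.205)/(2πk) = 0.2529/(2π·0.0378) = 1.065 m·K/W
  R'_phenolic foam = ln(0.384/0.264)/(2πk) = 0.3747/(2π·0.0220) = 2.711 m·K/W
ΣR = 0.001070 + 1.087×10^-4 + 1.065 + 2.711 = 3.777 m·K/W
Q' = ΔT/ΣR = (96.2 °C − 9.99 °C)/3.777 = 22.82 W/m
From the inner boundary to the fibreglass batt/phenolic foam interface, ΣR_partial = 1.066 m·K/W.
T_interface = T_in − Q'·ΣR_partial = 96.2 °C − (22.82)(1.066) = 71.9 °C

T = 71.9 °C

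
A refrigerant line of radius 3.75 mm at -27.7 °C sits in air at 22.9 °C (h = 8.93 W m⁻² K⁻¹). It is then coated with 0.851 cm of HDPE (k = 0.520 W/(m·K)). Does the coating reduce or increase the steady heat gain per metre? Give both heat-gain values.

increases: 10.6 → 27.9 W/m

Critical radius for a cylinder: r_cr = k/h = 0.0582 m = 5.82 cm.
Outer radius after coating: r₂ = 0.00375 + 0.00851 = 0.01226 m.
Since r₁ < r_cr and r₂ ≤ r_cr, the coating moves toward the maximum at r_cr — heat gain rises.
Bare: R = 1/(2πr₁h) = 4.753 m·K/W; Q = 50.6/4.753 = 10.6 W/m.
Coated: R = R_cond + R_conv = 1.816 m·K/W; Q = 50.6/1.816 = 27.9 W/m.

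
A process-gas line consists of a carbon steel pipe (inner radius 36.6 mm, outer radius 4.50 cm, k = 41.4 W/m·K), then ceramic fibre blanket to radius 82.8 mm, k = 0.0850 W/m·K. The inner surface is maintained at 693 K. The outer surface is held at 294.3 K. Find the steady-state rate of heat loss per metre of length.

Resistance network (inner→outer):
  R'_carbon steel = ln(0.0450/0.0366)/(2πk) = 0.2066/(2π·41.4) = 7.943×10^-4 m·K/W
  R'_ceramic fibre blanket = ln(0.0828/0.0450)/(2πk) = 0.6098/(2π·0.0850) = 1.142 m·K/W
ΣR = 7.943×10^-4 + 1.142 = 1.143 m·K/W
Q' = ΔT/ΣR = (693 K − 294.3 K)/1.143 = 349 W/m

Q' = 349 W/m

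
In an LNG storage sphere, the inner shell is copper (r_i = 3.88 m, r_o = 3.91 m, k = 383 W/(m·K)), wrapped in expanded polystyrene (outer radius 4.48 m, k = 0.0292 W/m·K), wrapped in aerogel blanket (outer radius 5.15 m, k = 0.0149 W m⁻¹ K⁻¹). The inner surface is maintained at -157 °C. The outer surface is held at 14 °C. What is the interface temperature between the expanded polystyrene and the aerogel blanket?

T = -94.8 °C

Treat each layer as a resistance in series:
  R_copper = (1/3.88 − 1/3.91)/(4πk) = 0.001977/(4π·383) = 4.109×10^-7 K/W
  R_expanded polystyrene = (1/3.91 − 1/4.48)/(4πk) = 0.03254/(4π·0.0292) = 0.08868 K/W
  R_aerogel blanket = (1/4.48 − 1/5.15)/(4πk) = 0.02904/(4π·0.0149) = 0.1551 K/W
ΣR = 4.109×10^-7 + 0.08868 + 0.1551 = 0.2438 K/W
Q = ΔT/ΣR = (-157 °C − 14 °C)/0.2438 = -701.4 W
From the inner boundary to the expanded polystyrene/aerogel blanket interface, ΣR_partial = 0.08868 K/W.
T_interface = T_in − Q·ΣR_partial = -157 °C − (-701.4)(0.08868) = -94.8 °C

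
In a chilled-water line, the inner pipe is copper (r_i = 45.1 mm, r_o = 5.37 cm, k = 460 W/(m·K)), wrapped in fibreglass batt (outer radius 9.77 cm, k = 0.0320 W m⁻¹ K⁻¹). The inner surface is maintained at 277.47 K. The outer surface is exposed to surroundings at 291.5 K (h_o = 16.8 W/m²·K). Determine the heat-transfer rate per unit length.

Q' = 4.56 W/m

Treat each layer as a resistance in series:
  R'_copper = ln(0.0537/0.0451)/(2πk) = 0.1745/(2π·460) = 6.039×10^-5 m·K/W
  R'_fibreglass batt = ln(0.0977/0.0537)/(2πk) = 0.5985/(2π·0.0320) = 2.977 m·K/W
  R'_conv,out = 1/(2πr h) = 1/(2π·0.0977·16.8) = 0.09697 m·K/W
ΣR = 6.039×10^-5 + 2.977 + 0.09697 = 3.074 m·K/W
Q' = ΔT/ΣR = (277.47 K − 291.5 K)/3.074 = -4.56 W/m
(Negative Q' ⇒ heat flows inward; heat gain = 4.56 W/m.)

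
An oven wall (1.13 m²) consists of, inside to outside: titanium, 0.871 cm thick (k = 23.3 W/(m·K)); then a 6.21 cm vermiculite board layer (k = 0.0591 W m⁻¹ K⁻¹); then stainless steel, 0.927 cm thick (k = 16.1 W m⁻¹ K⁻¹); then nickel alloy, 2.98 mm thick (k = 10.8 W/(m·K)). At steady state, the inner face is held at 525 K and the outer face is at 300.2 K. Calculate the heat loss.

Q = 241 W

Treat each layer as a resistance in series:
  R_titanium = L/(kA) = 0.00871/(23.3·1.13) = 3.308×10^-4 K/W
  R_vermiculite board = L/(kA) = 0.0621/(0.0591·1.13) = 0.9299 K/W
  R_stainless steel = L/(kA) = 0.00927/(16.1·1.13) = 5.095×10^-4 K/W
  R_nickel alloy = L/(kA) = 0.00298/(10.8·1.13) = 2.442×10^-4 K/W
ΣR = 3.308×10^-4 + 0.9299 + 5.095×10^-4 + 2.442×10^-4 = 0.9310 K/W
Q = ΔT/ΣR = (525 K − 300.2 K)/0.9310 = 241 W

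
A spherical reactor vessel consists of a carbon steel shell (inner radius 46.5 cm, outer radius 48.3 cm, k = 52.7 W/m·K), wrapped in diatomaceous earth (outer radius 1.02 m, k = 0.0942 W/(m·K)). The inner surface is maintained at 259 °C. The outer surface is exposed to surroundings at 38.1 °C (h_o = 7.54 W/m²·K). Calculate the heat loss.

Q = 237 W

Series thermal resistances, inner to outer:
  R_carbon steel = (1/0.465 − 1/0.483)/(4πk) = 0.08014/(4π·52.7) = 1.210×10^-4 K/W
  R_diatomaceous earth = (1/0.483 − 1/1.02)/(4πk) = 1.090/(4π·0.0942) = 0.9208 K/W
  R_conv,out = 1/(4πr²h) = 1/(4π·1.02²·7.54) = 0.01014 K/W
ΣR = 1.210×10^-4 + 0.9208 + 0.01014 = 0.9311 K/W
Q = ΔT/ΣR = (259 °C − 38.1 °C)/0.9311 = 237 W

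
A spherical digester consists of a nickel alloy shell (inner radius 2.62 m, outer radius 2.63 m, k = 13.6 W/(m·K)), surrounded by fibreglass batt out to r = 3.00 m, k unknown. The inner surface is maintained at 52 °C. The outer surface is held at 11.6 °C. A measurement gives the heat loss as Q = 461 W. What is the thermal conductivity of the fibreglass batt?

k = 0.0426 W/m·K

ΣR = ΔT/Q = |52 − 11.6|/461 = 0.08764 K/W
Known resistances:
  R_nickel alloy = (1/2.62 − 1/2.63)/(4πk) = 0.001451/(4π·13.6) = 8.492×10^-6 K/W
R_fibreglass batt = ΣR − ΣR_known = 0.08764 − 8.492×10^-6 = 0.08763 K/W
(1/r₁−1/r₂)/(4πk) = 0.08763 ⇒ k = 0.04689/(4π·0.08763) = 0.0426 W/m·K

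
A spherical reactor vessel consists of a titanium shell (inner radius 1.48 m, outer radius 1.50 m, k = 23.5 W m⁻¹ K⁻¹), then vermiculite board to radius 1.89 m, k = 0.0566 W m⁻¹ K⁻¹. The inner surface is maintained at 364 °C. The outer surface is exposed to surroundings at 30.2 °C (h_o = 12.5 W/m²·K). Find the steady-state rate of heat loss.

Resistance network (inner→outer):
  R_titanium = (1/1.48 − 1/1.50)/(4πk) = 0.009009/(4π·23.5) = 3.051×10^-5 K/W
  R_vermiculite board = (1/1.50 − 1/1.89)/(4πk) = 0.1376/(4π·0.0566) = 0.1934 K/W
  R_conv,out = 1/(4πr²h) = 1/(4π·1.89²·12.5) = 0.001782 K/W
ΣR = 3.051×10^-5 + 0.1934 + 0.001782 = 0.1952 K/W
Q = ΔT/ΣR = (364 °C − 30.2 °C)/0.1952 = 1710 W

Q = 1710 W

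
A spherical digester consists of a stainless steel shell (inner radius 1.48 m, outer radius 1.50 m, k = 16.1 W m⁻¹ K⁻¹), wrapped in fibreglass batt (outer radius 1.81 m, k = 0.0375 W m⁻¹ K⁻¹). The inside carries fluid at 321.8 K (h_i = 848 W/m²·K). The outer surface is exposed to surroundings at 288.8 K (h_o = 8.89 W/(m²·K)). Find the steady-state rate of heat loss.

Treat each layer as a resistance in series:
  R_conv,in = 1/(4πr²h) = 1/(4π·1.48²·848) = 4.284×10^-5 K/W
  R_stainless steel = (1/1.48 − 1/1.50)/(4πk) = 0.009009/(4π·16.1) = 4.453×10^-5 K/W
  R_fibreglass batt = (1/1.50 − 1/1.81)/(4πk) = 0.1142/(4π·0.0375) = 0.2423 K/W
  R_conv,out = 1/(4πr²h) = 1/(4π·1.81²·8.89) = 0.002732 K/W
ΣR = 4.284×10^-5 + 4.453×10^-5 + 0.2423 + 0.002732 = 0.2451 K/W
Q = ΔT/ΣR = (321.8 K − 288.8 K)/0.2451 = 135 W

Q = 135 W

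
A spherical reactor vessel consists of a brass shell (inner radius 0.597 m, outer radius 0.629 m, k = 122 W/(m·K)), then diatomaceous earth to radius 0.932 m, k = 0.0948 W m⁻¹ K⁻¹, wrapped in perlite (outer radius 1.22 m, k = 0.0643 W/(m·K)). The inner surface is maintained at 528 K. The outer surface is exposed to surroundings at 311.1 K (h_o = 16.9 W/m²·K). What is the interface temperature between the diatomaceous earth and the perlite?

T = 403 K

Series thermal resistances, inner to outer:
  R_brass = (1/0.597 − 1/0.629)/(4πk) = 0.08522/(4π·122) = 5.558×10^-5 K/W
  R_diatomaceous earth = (1/0.629 − 1/0.932)/(4πk) = 0.5169/(4π·0.0948) = 0.4339 K/W
  R_perlite = (1/0.932 − 1/1.22)/(4πk) = 0.2533/(4π·0.0643) = 0.3135 K/W
  R_conv,out = 1/(4πr²h) = 1/(4π·1.22²·16.9) = 0.003164 K/W
ΣR = 5.558×10^-5 + 0.4339 + 0.3135 + 0.003164 = 0.7506 K/W
Q = ΔT/ΣR = (528 K − 311.1 K)/0.7506 = 289.0 W
From the inner boundary to the diatomaceous earth/perlite interface, ΣR_partial = 0.4340 K/W.
T_interface = T_in − Q·ΣR_partial = 528 K − (289.0)(0.4340) = 403 K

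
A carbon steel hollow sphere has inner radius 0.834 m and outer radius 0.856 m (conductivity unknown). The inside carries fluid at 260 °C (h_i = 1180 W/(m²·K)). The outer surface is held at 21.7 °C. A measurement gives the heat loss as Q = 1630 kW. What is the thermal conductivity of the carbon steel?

ΣR = ΔT/Q = |260 − 21.7|/1.63×10^6 = 1.462×10^-4 K/W
Known resistances:
  R_conv,in = 1/(4πr²h) = 1/(4π·0.834²·1180) = 9.696×10^-5 K/W
R_carbon steel = ΣR − ΣR_known = 1.462×10^-4 − 9.696×10^-5 = 4.924×10^-5 K/W
(1/r₁−1/r₂)/(4πk) = 4.924×10^-5 ⇒ k = 0.03082/(4π·4.924×10^-5) = 49.8 W/m·K

k = 49.8 W/m·K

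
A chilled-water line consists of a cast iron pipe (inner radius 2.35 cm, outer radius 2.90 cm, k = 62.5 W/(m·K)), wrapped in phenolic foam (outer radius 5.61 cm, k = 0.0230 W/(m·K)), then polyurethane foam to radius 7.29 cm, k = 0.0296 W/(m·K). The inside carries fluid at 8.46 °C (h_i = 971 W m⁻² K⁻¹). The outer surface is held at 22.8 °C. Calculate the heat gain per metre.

Treat each layer as a resistance in series:
  R'_conv,in = 1/(2πr h) = 1/(2π·0.0235·971) = 0.006975 m·K/W
  R'_cast iron = ln(0.0290/0.0235)/(2πk) = 0.2103/(2π·62.5) = 5.355×10^-4 m·K/W
  R'_phenolic foam = ln(0.0561/0.0290)/(2πk) = 0.6598/(2π·0.0230) = 4.566 m·K/W
  R'_polyurethane foam = ln(0.0729/0.0561)/(2πk) = 0.2620/(2π·0.0296) = 1.408 m·K/W
ΣR = 0.006975 + 5.355×10^-4 + 4.566 + 1.408 = 5.982 m·K/W
Q' = ΔT/ΣR = (8.46 °C − 22.8 °C)/5.982 = -2.40 W/m
(Negative Q' ⇒ heat flows inward; heat gain = 2.40 W/m.)

Q' = 2.40 W/m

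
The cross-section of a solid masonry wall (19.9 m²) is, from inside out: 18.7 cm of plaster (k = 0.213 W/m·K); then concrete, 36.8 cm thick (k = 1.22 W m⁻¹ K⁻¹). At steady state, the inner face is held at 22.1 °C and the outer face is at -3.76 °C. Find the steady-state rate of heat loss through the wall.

Treat each layer as a resistance in series:
  R_plaster = L/(kA) = 0.187/(0.213·19.9) = 0.04412 K/W
  R_concrete = L/(kA) = 0.368/(1.22·19.9) = 0.01516 K/W
ΣR = 0.04412 + 0.01516 = 0.05928 K/W
Q = ΔT/ΣR = (22.1 °C − -3.76 °C)/0.05928 = 436 W

Q = 436 W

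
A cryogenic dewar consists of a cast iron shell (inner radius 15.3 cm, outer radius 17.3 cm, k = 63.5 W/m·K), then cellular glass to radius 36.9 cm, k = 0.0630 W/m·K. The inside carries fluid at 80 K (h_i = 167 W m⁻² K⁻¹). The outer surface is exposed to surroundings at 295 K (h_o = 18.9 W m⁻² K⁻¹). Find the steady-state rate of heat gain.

Resistance network (inner→outer):
  R_conv,in = 1/(4πr²h) = 1/(4π·0.153²·167) = 0.02036 K/W
  R_cast iron = (1/0.153 − 1/0.173)/(4πk) = 0.7556/(4π·63.5) = 9.469×10^-4 K/W
  R_cellular glass = (1/0.173 − 1/0.369)/(4πk) = 3.070/(4π·0.0630) = 3.878 K/W
  R_conv,out = 1/(4πr²h) = 1/(4π·0.369²·18.9) = 0.03092 K/W
ΣR = 0.02036 + 9.469×10^-4 + 3.878 + 0.03092 = 3.930 K/W
Q = ΔT/ΣR = (80 K − 295 K)/3.930 = -54.7 W
(Negative Q ⇒ heat flows inward; heat gain = 54.7 W.)

Q = 54.7 W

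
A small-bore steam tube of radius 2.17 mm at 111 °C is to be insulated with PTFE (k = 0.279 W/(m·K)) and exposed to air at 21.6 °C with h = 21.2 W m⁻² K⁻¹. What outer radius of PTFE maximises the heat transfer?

For a cylinder, r_cr = k_ins/h = 0.279/21.2 = 0.0132 m = 1.32 cm

r_cr = 1.32 cm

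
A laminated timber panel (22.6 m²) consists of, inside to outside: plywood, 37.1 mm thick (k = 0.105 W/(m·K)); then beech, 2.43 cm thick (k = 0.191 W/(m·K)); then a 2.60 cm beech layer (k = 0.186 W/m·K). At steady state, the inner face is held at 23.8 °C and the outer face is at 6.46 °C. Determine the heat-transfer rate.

Q = 632 W

Resistance network (inner→outer):
  R_plywood = L/(kA) = 0.0371/(0.105·22.6) = 0.01563 K/W
  R_beech = L/(kA) = 0.0243/(0.191·22.6) = 0.005629 K/W
  R_beech = L/(kA) = 0.0260/(0.186·22.6) = 0.006185 K/W
ΣR = 0.01563 + 0.005629 + 0.006185 = 0.02744 K/W
Q = ΔT/ΣR = (23.8 °C − 6.46 °C)/0.02744 = 632 W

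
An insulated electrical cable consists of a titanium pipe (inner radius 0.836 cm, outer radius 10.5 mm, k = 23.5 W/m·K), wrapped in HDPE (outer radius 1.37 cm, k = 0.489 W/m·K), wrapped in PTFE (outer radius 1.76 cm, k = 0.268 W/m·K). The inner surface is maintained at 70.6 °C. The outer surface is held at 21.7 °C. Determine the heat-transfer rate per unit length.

Resistance network (inner→outer):
  R'_titanium = ln(0.0105/0.00836)/(2πk) = 0.2279/(2π·23.5) = 0.001544 m·K/W
  R'_HDPE = ln(0.0137/0.0105)/(2πk) = 0.2660/(2π·0.489) = 0.08658 m·K/W
  R'_PTFE = ln(0.0176/0.0137)/(2πk) = 0.2505/(2π·0.268) = 0.1488 m·K/W
ΣR = 0.001544 + 0.08658 + 0.1488 = 0.2369 m·K/W
Q' = ΔT/ΣR = (70.6 °C − 21.7 °C)/0.2369 = 206 W/m

Q' = 206 W/m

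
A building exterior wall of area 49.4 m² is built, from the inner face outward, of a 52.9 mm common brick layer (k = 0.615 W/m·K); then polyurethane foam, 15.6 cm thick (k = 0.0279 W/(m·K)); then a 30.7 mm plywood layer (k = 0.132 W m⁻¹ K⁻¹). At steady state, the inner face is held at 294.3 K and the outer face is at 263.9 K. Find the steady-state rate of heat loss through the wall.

Q = 254 W

Resistance network (inner→outer):
  R_common brick = L/(kA) = 0.0529/(0.615·49.4) = 0.001741 K/W
  R_polyurethane foam = L/(kA) = 0.156/(0.0279·49.4) = 0.1132 K/W
  R_plywood = L/(kA) = 0.0307/(0.132·49.4) = 0.004708 K/W
ΣR = 0.001741 + 0.1132 + 0.004708 = 0.1196 K/W
Q = ΔT/ΣR = (294.3 K − 263.9 K)/0.1196 = 254 W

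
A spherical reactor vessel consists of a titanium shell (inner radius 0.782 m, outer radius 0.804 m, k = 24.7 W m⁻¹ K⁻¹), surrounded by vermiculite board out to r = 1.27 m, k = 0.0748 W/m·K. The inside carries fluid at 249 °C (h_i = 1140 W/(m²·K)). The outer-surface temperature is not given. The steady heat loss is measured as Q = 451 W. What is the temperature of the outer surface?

T_out = 29.9 °C

Sum the resistances:
  R_conv,in = 1/(4πr²h) = 1/(4π·0.782²·1140) = 1.141×10^-4 K/W
  R_titanium = (1/0.782 − 1/0.804)/(4πk) = 0.03499/(4π·24.7) = 1.127×10^-4 K/W
  R_vermiculite board = (1/0.804 − 1/1.27)/(4πk) = 0.4564/(4π·0.0748) = 0.4855 K/W
ΣR = 0.4858 K/W
ΔT = Q·ΣR = 451 × 0.4858 = 219.1 K
Heat flows outward, so T_out = T_in − ΔT = 249 − 219.1 = 29.9 °C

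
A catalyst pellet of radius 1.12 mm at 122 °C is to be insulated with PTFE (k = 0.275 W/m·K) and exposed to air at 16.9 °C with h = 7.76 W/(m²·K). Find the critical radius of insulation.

r_cr = 7.09 cm

For a sphere, r_cr = 2k_ins/h = 2·0.275/7.76 = 0.0709 m = 7.09 cm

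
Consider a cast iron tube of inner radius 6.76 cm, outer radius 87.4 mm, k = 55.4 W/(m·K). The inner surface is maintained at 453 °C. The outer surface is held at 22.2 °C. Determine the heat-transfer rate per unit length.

Q' = 2πk·ΔT/ln(r₂/r₁) = 2π × 55.4 × 430.8 / ln(0.0874/0.0676) = 5.84×10^5 W/m

Q' = 584 kW/m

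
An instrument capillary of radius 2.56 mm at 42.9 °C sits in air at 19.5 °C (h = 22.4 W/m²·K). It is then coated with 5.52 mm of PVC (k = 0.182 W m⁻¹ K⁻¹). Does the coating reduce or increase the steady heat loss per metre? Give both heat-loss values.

Critical radius for a cylinder: r_cr = k/h = 0.00813 m = 0.812 cm.
Outer radius after coating: r₂ = 0.00256 + 0.00552 = 0.00808 m.
Since r₁ < r_cr and r₂ ≤ r_cr, the coating moves toward the maximum at r_cr — heat loss rises.
Bare: R = 1/(2πr₁h) = 2.775 m·K/W; Q = 23.4/2.775 = 8.43 W/m.
Coated: R = R_cond + R_conv = 1.884 m·K/W; Q = 23.4/1.884 = 12.4 W/m.

increases: 8.43 → 12.4 W/m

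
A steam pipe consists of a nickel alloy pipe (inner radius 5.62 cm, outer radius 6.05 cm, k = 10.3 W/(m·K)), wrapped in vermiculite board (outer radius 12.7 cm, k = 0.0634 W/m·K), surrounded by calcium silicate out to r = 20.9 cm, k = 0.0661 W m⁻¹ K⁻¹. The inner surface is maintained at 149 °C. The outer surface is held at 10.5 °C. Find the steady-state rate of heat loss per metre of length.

Q' = 45.2 W/m

Series thermal resistances, inner to outer:
  R'_nickel alloy = ln(0.0605/0.0562)/(2πk) = 0.07373/(2π·10.3) = 0.001139 m·K/W
  R'_vermiculite board = ln(0.127/0.0605)/(2πk) = 0.7415/(2π·0.0634) = 1.862 m·K/W
  R'_calcium silicate = ln(0.209/0.127)/(2πk) = 0.4981/(2π·0.0661) = 1.199 m·K/W
ΣR = 0.001139 + 1.862 + 1.199 = 3.062 m·K/W
Q' = ΔT/ΣR = (149 °C − 10.5 °C)/3.062 = 45.2 W/m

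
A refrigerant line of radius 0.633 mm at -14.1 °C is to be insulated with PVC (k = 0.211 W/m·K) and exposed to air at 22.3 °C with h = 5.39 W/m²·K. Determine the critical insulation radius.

r_cr = 3.91 cm

For a cylinder, r_cr = k_ins/h = 0.211/5.39 = 0.0391 m = 3.91 cm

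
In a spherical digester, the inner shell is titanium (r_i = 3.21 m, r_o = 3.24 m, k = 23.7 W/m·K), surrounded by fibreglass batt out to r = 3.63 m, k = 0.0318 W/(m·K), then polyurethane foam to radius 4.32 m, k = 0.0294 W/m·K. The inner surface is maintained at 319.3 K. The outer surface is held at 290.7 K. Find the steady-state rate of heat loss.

Q = 142 W

Treat each layer as a resistance in series:
  R_titanium = (1/3.21 − 1/3.24)/(4πk) = 0.002885/(4π·23.7) = 9.685×10^-6 K/W
  R_fibreglass batt = (1/3.24 − 1/3.63)/(4πk) = 0.03316/(4π·0.0318) = 0.08298 K/W
  R_polyurethane foam = (1/3.63 − 1/4.32)/(4πk) = 0.04400/(4π·0.0294) = 0.1191 K/W
ΣR = 9.685×10^-6 + 0.08298 + 0.1191 = 0.2021 K/W
Q = ΔT/ΣR = (319.3 K − 290.7 K)/0.2021 = 142 W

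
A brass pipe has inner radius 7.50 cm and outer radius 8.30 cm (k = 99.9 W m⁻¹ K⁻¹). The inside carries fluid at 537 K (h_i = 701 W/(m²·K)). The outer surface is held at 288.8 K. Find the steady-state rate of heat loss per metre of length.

Treat each layer as a resistance in series:
  R'_conv,in = 1/(2πr h) = 1/(2π·0.0750·701) = 0.003027 m·K/W
  R'_brass = ln(0.0830/0.0750)/(2πk) = 0.1014/(2π·99.9) = 1.615×10^-4 m·K/W
ΣR = 0.003027 + 1.615×10^-4 = 0.003189 m·K/W
Q' = ΔT/ΣR = (537 K − 288.8 K)/0.003189 = 77800 W/m

Q' = 77.8 kW/m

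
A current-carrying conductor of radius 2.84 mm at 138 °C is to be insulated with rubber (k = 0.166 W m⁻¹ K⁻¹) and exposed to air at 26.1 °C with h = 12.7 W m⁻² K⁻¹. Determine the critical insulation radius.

r_cr = 1.31 cm

For a cylinder, r_cr = k_ins/h = 0.166/12.7 = 0.0131 m = 1.31 cm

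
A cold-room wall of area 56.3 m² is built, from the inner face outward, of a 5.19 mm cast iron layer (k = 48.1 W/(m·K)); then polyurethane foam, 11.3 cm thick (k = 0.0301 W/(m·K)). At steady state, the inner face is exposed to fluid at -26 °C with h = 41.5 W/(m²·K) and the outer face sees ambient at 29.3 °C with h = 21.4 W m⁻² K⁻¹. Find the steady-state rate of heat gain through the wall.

Series thermal resistances, inner to outer:
  R_conv,in = 1/(hA) = 1/(41.5·56.3) = 4.280×10^-4 K/W
  R_cast iron = L/(kA) = 0.00519/(48.1·56.3) = 1.917×10^-6 K/W
  R_polyurethane foam = L/(kA) = 0.113/(0.0301·56.3) = 0.06668 K/W
  R_conv,out = 1/(hA) = 1/(21.4·56.3) = 8.300×10^-4 K/W
ΣR = 4.280×10^-4 + 1.917×10^-6 + 0.06668 + 8.300×10^-4 = 0.06794 K/W
Q = ΔT/ΣR = (-26 °C − 29.3 °C)/0.06794 = -814 W
(Negative Q ⇒ heat flows inward; heat gain = 814 W.)

Q = 814 W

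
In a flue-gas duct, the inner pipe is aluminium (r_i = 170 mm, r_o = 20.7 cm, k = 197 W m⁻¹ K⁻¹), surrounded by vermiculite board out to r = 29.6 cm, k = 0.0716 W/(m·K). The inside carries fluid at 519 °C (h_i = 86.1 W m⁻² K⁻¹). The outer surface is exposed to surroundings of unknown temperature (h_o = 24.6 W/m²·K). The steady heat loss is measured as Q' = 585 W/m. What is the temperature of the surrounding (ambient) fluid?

T_out = 34.7 °C

Sum the resistances:
  R'_conv,in = 1/(2πr h) = 1/(2π·0.170·86.1) = 0.01087 m·K/W
  R'_aluminium = ln(0.207/0.170)/(2πk) = 0.1969/(2π·197) = 1.591×10^-4 m·K/W
  R'_vermiculite board = ln(0.296/0.207)/(2πk) = 0.3576/(2π·0.0716) = 0.7950 m·K/W
  R'_conv,out = 1/(2πr h) = 1/(2π·0.296·24.6) = 0.02186 m·K/W
ΣR = 0.8279 m·K/W
ΔT = Q'·ΣR = 585 × 0.8279 = 484.3 K
Heat flows outward, so T_out = T_in − ΔT = 519 − 484.3 = 34.7 °C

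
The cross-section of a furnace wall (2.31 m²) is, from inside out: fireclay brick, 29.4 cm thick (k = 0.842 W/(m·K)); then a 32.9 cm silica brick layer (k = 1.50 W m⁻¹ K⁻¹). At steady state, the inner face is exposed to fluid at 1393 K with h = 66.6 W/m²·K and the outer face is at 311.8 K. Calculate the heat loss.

Series thermal resistances, inner to outer:
  R_conv,in = 1/(hA) = 1/(66.6·2.31) = 0.006500 K/W
  R_fireclay brick = L/(kA) = 0.294/(0.842·2.31) = 0.1512 K/W
  R_silica brick = L/(kA) = 0.329/(1.50·2.31) = 0.09495 K/W
ΣR = 0.006500 + 0.1512 + 0.09495 = 0.2526 K/W
Q = ΔT/ΣR = (1393 K − 311.8 K)/0.2526 = 4280 W

Q = 4.28 kW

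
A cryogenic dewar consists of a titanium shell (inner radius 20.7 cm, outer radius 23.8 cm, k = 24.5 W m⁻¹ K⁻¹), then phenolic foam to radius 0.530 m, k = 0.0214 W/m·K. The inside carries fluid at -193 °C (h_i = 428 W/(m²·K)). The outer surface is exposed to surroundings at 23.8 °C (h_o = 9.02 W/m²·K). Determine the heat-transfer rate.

Series thermal resistances, inner to outer:
  R_conv,in = 1/(4πr²h) = 1/(4π·0.207²·428) = 0.004339 K/W
  R_titanium = (1/0.207 − 1/0.238)/(4πk) = 0.6292/(4π·24.5) = 0.002044 K/W
  R_phenolic foam = (1/0.238 − 1/0.530)/(4πk) = 2.315/(4π·0.0214) = 8.608 K/W
  R_conv,out = 1/(4πr²h) = 1/(4π·0.530²·9.02) = 0.03141 K/W
ΣR = 0.004339 + 0.002044 + 8.608 + 0.03141 = 8.646 K/W
Q = ΔT/ΣR = (-193 °C − 23.8 °C)/8.646 = -25.1 W
(Negative Q ⇒ heat flows inward; heat gain = 25.1 W.)

Q = 25.1 W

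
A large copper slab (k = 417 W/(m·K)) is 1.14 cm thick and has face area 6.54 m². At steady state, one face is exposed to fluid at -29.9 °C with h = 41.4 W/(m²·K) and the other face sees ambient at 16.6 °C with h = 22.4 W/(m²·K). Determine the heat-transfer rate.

Series thermal resistances, inner to outer:
  R_conv,in = 1/(hA) = 1/(41.4·6.54) = 0.003693 K/W
  R_copper = L/(kA) = 0.0114/(417·6.54) = 4.180×10^-6 K/W
  R_conv,out = 1/(hA) = 1/(22.4·6.54) = 0.006826 K/W
ΣR = 0.003693 + 4.180×10^-6 + 0.006826 = 0.01052 K/W
Q = ΔT/ΣR = (-29.9 °C − 16.6 °C)/0.01052 = -4420 W
(Negative Q ⇒ heat flows inward; heat gain = 4420 W.)

Q = 4420 W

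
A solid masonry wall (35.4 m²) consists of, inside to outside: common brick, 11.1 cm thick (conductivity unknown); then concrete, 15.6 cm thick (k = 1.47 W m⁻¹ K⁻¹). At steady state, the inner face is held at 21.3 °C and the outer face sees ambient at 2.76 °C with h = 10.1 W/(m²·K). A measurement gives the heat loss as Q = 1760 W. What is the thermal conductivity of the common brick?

k = 0.662 W/m·K

ΣR = ΔT/Q = |21.3 − 2.76|/1760 = 0.01053 K/W
Known resistances:
  R_concrete = L/(kA) = 0.156/(1.47·35.4) = 0.002998 K/W
  R_conv,out = 1/(hA) = 1/(10.1·35.4) = 0.002797 K/W
R_common brick = ΣR − ΣR_known = 0.01053 − 0.005795 = 0.004735 K/W
L/(kA) = 0.004735 ⇒ k = 0.111/(0.004735·35.4) = 0.662 W/m·K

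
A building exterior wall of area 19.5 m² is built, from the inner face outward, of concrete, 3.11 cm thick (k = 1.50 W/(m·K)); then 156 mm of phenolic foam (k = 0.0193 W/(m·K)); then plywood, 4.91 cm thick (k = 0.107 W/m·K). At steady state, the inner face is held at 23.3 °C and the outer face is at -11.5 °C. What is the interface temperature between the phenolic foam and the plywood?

Treat each layer as a resistance in series:
  R_concrete = L/(kA) = 0.0311/(1.50·19.5) = 0.001063 K/W
  R_phenolic foam = L/(kA) = 0.156/(0.0193·19.5) = 0.4145 K/W
  R_plywood = L/(kA) = 0.0491/(0.107·19.5) = 0.02353 K/W
ΣR = 0.001063 + 0.4145 + 0.02353 = 0.4391 K/W
Q = ΔT/ΣR = (23.3 °C − -11.5 °C)/0.4391 = 79.25 W
From the inner boundary to the phenolic foam/plywood interface, ΣR_partial = 0.4156 K/W.
T_interface = T_in − Q·ΣR_partial = 23.3 °C − (79.25)(0.4156) = -9.64 °C

T = -9.64 °C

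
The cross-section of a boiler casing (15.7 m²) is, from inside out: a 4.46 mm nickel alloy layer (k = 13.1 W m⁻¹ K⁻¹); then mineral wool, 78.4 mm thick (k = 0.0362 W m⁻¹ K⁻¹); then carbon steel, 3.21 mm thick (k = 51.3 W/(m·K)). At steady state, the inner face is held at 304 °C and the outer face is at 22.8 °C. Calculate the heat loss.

Q = 2.04 kW

Series thermal resistances, inner to outer:
  R_nickel alloy = L/(kA) = 0.00446/(13.1·15.7) = 2.169×10^-5 K/W
  R_mineral wool = L/(kA) = 0.0784/(0.0362·15.7) = 0.1379 K/W
  R_carbon steel = L/(kA) = 0.00321/(51.3·15.7) = 3.986×10^-6 K/W
ΣR = 2.169×10^-5 + 0.1379 + 3.986×10^-6 = 0.1379 K/W
Q = ΔT/ΣR = (304 °C − 22.8 °C)/0.1379 = 2040 W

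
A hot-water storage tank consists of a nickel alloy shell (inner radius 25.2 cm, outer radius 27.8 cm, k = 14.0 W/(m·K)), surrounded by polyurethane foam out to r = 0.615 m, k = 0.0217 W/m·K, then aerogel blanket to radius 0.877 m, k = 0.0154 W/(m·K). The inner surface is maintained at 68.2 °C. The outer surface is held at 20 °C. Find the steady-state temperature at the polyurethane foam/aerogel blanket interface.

Resistance network (inner→outer):
  R_nickel alloy = (1/0.252 − 1/0.278)/(4πk) = 0.3711/(4π·14.0) = 0.002110 K/W
  R_polyurethane foam = (1/0.278 − 1/0.615)/(4πk) = 1.971/(4π·0.0217) = 7.228 K/W
  R_aerogel blanket = (1/0.615 − 1/0.877)/(4πk) = 0.4858/(4π·0.0154) = 2.510 K/W
ΣR = 0.002110 + 7.228 + 2.510 = 9.740 K/W
Q = ΔT/ΣR = (68.2 °C − 20 °C)/9.740 = 4.949 W
From the inner boundary to the polyurethane foam/aerogel blanket interface, ΣR_partial = 7.230 K/W.
T_interface = T_in − Q·ΣR_partial = 68.2 °C − (4.949)(7.230) = 32.4 °C

T = 32.4 °C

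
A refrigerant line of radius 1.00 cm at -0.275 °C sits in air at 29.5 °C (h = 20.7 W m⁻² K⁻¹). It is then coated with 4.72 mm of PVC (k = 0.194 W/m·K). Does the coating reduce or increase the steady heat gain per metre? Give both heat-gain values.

Critical radius for a cylinder: r_cr = k/h = 0.00937 m = 0.937 cm.
Outer radius after coating: r₂ = 0.0100 + 0.00472 = 0.01472 m.
Since r₁ ≥ r_cr, any added insulation reduces the heat gain.
Bare: R = 1/(2πr₁h) = 0.7689 m·K/W; Q = 29.775/0.7689 = 38.7 W/m.
Coated: R = R_cond + R_conv = 0.8395 m·K/W; Q = 29.775/0.8395 = 35.5 W/m.

reduces: 38.7 → 35.5 W/m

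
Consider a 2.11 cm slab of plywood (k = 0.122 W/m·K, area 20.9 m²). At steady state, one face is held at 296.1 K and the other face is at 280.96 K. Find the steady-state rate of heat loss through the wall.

Q = kA·ΔT/L = 0.122 × 20.9 × |296.1 K − 280.96 K| / 0.0211 = 1830 W

Q = 1830 W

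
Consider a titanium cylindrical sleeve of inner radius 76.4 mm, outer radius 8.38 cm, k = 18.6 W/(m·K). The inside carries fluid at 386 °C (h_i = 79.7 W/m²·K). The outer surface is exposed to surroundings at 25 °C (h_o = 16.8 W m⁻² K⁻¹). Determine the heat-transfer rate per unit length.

Q' = 2.58 kW/m

Series thermal resistances, inner to outer:
  R'_conv,in = 1/(2πr h) = 1/(2π·0.0764·79.7) = 0.02614 m·K/W
  R'_titanium = ln(0.0838/0.0764)/(2πk) = 0.09245/(2π·18.6) = 7.911×10^-4 m·K/W
  R'_conv,out = 1/(2πr h) = 1/(2π·0.0838·16.8) = 0.1130 m·K/W
ΣR = 0.02614 + 7.911×10^-4 + 0.1130 = 0.1399 m·K/W
Q' = ΔT/ΣR = (386 °C − 25 °C)/0.1399 = 2580 W/m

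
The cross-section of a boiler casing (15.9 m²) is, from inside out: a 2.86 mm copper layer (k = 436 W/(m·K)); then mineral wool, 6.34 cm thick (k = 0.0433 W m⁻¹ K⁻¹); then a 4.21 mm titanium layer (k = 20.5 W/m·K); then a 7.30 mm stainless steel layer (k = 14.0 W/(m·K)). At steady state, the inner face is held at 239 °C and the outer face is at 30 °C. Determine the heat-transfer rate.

Series thermal resistances, inner to outer:
  R_copper = L/(kA) = 0.00286/(436·15.9) = 4.126×10^-7 K/W
  R_mineral wool = L/(kA) = 0.0634/(0.0433·15.9) = 0.09209 K/W
  R_titanium = L/(kA) = 0.00421/(20.5·15.9) = 1.292×10^-5 K/W
  R_stainless steel = L/(kA) = 0.00730/(14.0·15.9) = 3.279×10^-5 K/W
ΣR = 4.126×10^-7 + 0.09209 + 1.292×10^-5 + 3.279×10^-5 = 0.09214 K/W
Q = ΔT/ΣR = (239 °C − 30 °C)/0.09214 = 2270 W

Q = 2.27 kW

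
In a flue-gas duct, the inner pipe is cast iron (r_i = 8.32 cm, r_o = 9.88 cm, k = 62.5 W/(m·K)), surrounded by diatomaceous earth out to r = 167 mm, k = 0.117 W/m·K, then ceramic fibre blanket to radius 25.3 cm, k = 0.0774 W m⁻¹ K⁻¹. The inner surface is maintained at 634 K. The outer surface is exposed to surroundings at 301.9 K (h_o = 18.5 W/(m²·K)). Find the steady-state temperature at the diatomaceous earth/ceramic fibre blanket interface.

Resistance network (inner→outer):
  R'_cast iron = ln(0.0988/0.0832)/(2πk) = 0.1719/(2π·62.5) = 4.376×10^-4 m·K/W
  R'_diatomaceous earth = ln(0.167/0.0988)/(2πk) = 0.5249/(2π·0.117) = 0.7140 m·K/W
  R'_ceramic fibre blanket = ln(0.253/0.167)/(2πk) = 0.4154/(2π·0.0774) = 0.8542 m·K/W
  R'_conv,out = 1/(2πr h) = 1/(2π·0.253·18.5) = 0.03400 m·K/W
ΣR = 4.376×10^-4 + 0.7140 + 0.8542 + 0.03400 = 1.603 m·K/W
Q' = ΔT/ΣR = (634 K − 301.9 K)/1.603 = 207.2 W/m
From the inner boundary to the diatomaceous earth/ceramic fibre blanket interface, ΣR_partial = 0.7144 m·K/W.
T_interface = T_in − Q'·ΣR_partial = 634 K − (207.2)(0.7144) = 486 K

T = 486 K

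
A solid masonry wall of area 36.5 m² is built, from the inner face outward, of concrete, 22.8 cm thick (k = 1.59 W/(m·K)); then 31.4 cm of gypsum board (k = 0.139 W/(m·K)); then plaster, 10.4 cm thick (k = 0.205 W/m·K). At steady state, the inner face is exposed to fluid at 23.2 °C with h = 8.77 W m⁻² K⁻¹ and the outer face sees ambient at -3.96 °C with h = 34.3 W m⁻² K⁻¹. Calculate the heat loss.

Resistance network (inner→outer):
  R_conv,in = 1/(hA) = 1/(8.77·36.5) = 0.003124 K/W
  R_concrete = L/(kA) = 0.228/(1.59·36.5) = 0.003929 K/W
  R_gypsum board = L/(kA) = 0.314/(0.139·36.5) = 0.06189 K/W
  R_plaster = L/(kA) = 0.104/(0.205·36.5) = 0.01390 K/W
  R_conv,out = 1/(hA) = 1/(34.3·36.5) = 7.988×10^-4 K/W
ΣR = 0.003124 + 0.003929 + 0.06189 + 0.01390 + 7.988×10^-4 = 0.08364 K/W
Q = ΔT/ΣR = (23.2 °C − -3.96 °C)/0.08364 = 325 W

Q = 325 W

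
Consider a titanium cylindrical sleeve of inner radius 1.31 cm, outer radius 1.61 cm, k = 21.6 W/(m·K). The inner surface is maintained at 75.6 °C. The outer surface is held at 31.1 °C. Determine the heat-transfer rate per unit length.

Q' = 2πk·ΔT/ln(r₂/r₁) = 2π × 21.6 × 44.5 / ln(0.0161/0.0131) = 29300 W/m

Q' = 29.3 kW/m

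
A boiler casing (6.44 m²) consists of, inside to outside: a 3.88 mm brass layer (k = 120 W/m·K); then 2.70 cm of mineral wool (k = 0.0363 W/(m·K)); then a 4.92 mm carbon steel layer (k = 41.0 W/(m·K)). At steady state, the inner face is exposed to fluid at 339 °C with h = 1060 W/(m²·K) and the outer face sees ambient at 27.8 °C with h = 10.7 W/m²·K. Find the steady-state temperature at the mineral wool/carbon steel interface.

T = 62.5 °C

Treat each layer as a resistance in series:
  R_conv,in = 1/(hA) = 1/(1060·6.44) = 1.465×10^-4 K/W
  R_brass = L/(kA) = 0.00388/(120·6.44) = 5.021×10^-6 K/W
  R_mineral wool = L/(kA) = 0.0270/(0.0363·6.44) = 0.1155 K/W
  R_carbon steel = L/(kA) = 0.00492/(41.0·6.44) = 1.863×10^-5 K/W
  R_conv,out = 1/(hA) = 1/(10.7·6.44) = 0.01451 K/W
ΣR = 1.465×10^-4 + 5.021×10^-6 + 0.1155 + 1.863×10^-5 + 0.01451 = 0.1302 K/W
Q = ΔT/ΣR = (339 °C − 27.8 °C)/0.1302 = 2390 W
From the inner boundary to the mineral wool/carbon steel interface, ΣR_partial = 0.1157 K/W.
T_interface = T_in − Q·ΣR_partial = 339 °C − (2390)(0.1157) = 62.5 °C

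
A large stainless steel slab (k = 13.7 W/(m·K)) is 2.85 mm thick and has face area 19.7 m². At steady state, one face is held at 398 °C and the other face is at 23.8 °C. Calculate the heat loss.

Q = 3.54×10^7 W

Q = kA·ΔT/L = 13.7 × 19.7 × |398 °C − 23.8 °C| / 0.00285 = 3.54×10^7 W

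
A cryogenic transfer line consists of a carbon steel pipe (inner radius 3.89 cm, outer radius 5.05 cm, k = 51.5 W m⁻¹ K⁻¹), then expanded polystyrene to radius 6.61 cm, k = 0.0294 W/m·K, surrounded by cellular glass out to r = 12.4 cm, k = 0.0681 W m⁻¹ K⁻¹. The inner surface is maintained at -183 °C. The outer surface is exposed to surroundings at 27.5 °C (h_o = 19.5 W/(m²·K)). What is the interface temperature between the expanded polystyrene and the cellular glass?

Series thermal resistances, inner to outer:
  R'_carbon steel = ln(0.0505/0.0389)/(2πk) = 0.2610/(2π·51.5) = 8.065×10^-4 m·K/W
  R'_expanded polystyrene = ln(0.0661/0.0505)/(2πk) = 0.2692/(2π·0.0294) = 1.457 m·K/W
  R'_cellular glass = ln(0.124/0.0661)/(2πk) = 0.6291/(2π·0.0681) = 1.470 m·K/W
  R'_conv,out = 1/(2πr h) = 1/(2π·0.124·19.5) = 0.06582 m·K/W
ΣR = 8.065×10^-4 + 1.457 + 1.470 + 0.06582 = 2.994 m·K/W
Q' = ΔT/ΣR = (-183 °C − 27.5 °C)/2.994 = -70.31 W/m
From the inner boundary to the expanded polystyrene/cellular glass interface, ΣR_partial = 1.458 m·K/W.
T_interface = T_in − Q'·ΣR_partial = -183 °C − (-70.31)(1.458) = -80.5 °C

T = -80.5 °C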